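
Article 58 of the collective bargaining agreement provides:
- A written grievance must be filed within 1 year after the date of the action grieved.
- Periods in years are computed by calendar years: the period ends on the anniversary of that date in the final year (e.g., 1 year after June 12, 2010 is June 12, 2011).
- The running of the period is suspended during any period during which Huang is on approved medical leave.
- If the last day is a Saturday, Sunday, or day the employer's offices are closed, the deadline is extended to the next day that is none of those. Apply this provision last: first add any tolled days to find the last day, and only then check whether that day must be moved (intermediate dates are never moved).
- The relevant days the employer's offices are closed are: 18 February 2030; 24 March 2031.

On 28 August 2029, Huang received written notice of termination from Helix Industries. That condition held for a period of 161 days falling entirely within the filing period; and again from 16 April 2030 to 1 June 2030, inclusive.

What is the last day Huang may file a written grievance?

March 25, 2031

1 year after 28 August 2029 is August 28, 2030.
Tolling adds 161 days: August 28, 2030 + 161 days = February 5, 2031.
From April 16, 2030 through June 1, 2030 inclusive is 47 days; tolling adds 47 days: February 5, 2031 + 47 days = March 24, 2031.
March 24, 2031 is a listed holiday. The next qualifying day is March 25, 2031.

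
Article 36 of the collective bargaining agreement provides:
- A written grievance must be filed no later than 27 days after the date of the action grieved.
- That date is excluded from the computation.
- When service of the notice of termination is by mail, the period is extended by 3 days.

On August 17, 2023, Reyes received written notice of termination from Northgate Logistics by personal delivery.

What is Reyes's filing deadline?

September 13, 2023

27 days after August 17, 2023 is September 13, 2023.
Service was not by mail, so no mail extension applies.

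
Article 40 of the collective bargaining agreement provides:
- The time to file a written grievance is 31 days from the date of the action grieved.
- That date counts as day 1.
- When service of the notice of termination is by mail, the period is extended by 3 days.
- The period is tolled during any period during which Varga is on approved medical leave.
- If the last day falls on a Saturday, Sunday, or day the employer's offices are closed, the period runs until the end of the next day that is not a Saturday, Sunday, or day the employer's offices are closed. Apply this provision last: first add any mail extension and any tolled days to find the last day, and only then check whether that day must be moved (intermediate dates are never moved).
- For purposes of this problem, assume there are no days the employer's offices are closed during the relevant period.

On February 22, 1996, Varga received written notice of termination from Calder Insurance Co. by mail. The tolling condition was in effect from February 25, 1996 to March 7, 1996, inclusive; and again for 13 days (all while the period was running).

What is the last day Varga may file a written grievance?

April 22, 1996

Counting February 22, 1996 as day 1, day 31 is March 23, 1996.
Service was by mail, adding 3 days: March 23, 1996 + 3 days = March 26, 1996.
From February 25, 1996 through March 7, 1996 inclusive is 12 days; tolling adds 12 days: March 26, 1996 + 12 days = April 7, 1996.
Tolling adds 13 days: April 7, 1996 + 13 days = April 20, 1996.
April 20, 1996 is Saturday; April 21, 1996 is Sunday. The next qualifying day is April 22, 1996.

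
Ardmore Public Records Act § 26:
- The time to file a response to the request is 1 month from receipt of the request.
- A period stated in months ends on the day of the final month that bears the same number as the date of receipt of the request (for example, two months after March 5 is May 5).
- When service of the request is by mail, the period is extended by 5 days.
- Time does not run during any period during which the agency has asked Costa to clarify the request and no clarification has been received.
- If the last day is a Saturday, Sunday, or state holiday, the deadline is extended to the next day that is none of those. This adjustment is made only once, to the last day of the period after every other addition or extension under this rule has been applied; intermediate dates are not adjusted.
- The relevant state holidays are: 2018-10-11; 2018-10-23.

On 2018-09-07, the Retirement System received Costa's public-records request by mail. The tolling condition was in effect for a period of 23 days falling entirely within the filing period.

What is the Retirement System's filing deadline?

November 5, 2018

1 month after 2018-09-07 is October 7, 2018.
Service was by mail, adding 5 days: October 7, 2018 + 5 days = October 12, 2018.
Tolling adds 23 days: October 12, 2018 + 23 days = November 4, 2018.
November 4, 2018 is Sunday. The next qualifying day is November 5, 2018.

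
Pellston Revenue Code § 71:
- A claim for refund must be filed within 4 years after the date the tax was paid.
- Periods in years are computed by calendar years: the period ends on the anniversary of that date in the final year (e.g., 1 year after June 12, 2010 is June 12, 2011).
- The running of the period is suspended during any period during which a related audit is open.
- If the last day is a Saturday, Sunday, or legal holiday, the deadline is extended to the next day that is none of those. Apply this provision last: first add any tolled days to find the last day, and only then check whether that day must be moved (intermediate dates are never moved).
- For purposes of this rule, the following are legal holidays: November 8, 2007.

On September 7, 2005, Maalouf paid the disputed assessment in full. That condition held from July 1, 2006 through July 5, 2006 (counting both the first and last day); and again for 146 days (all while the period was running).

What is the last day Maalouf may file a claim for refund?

February 5, 2010

4 years after September 7, 2005 is September 7, 2009.
From July 1, 2006 through July 5, 2006 inclusive is 5 days; tolling adds 5 days: September 7, 2009 + 5 days = September 12, 2009.
Tolling adds 146 days: September 12, 2009 + 146 days = February 5, 2010.
February 5, 2010 is a Friday and not a legal holiday, so no extension applies.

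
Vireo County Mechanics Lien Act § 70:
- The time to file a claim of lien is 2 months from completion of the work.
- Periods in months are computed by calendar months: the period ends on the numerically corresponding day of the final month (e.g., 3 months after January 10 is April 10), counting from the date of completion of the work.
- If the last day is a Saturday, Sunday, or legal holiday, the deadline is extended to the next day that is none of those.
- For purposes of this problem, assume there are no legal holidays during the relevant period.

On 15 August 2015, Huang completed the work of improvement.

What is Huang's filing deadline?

October 15, 2015

2 months after 15 August 2015 is October 15, 2015.
October 15, 2015 is a Thursday and not a legal holiday, so no extension applies.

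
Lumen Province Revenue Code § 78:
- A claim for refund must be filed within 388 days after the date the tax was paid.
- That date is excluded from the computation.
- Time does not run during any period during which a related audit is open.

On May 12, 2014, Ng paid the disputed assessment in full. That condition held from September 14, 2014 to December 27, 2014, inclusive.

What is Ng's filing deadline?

September 17, 2015

388 days after May 12, 2014 is June 4, 2015.
From September 14, 2014 through December 27, 2014 inclusive is 105 days; tolling adds 105 days: June 4, 2015 + 105 days = September 17, 2015.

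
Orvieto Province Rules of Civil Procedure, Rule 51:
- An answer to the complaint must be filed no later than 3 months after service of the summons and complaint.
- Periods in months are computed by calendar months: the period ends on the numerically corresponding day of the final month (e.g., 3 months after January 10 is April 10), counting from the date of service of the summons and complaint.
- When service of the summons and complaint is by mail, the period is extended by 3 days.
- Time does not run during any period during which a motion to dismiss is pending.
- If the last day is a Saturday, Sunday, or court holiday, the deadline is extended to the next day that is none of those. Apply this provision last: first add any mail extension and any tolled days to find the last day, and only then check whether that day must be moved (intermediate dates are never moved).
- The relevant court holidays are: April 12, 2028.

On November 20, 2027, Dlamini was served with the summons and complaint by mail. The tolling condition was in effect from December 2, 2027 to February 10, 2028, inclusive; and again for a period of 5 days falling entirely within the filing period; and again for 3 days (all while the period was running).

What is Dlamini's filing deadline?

3 months after November 20, 2027 is February 20, 2028.
Service was by mail, adding 3 days: February 20, 2028 + 3 days = February 23, 2028.
From December 2, 2027 through February 10, 2028 inclusive is 71 days; tolling adds 71 days: February 23, 2028 + 71 days = May 4, 2028.
Tolling adds 5 days: May 4, 2028 + 5 days = May 9, 2028.
Tolling adds 3 days: May 9, 2028 + 3 days = May 12, 2028.
May 12, 2028 is a Friday and not a court holiday, so no extension applies.

May 12, 2028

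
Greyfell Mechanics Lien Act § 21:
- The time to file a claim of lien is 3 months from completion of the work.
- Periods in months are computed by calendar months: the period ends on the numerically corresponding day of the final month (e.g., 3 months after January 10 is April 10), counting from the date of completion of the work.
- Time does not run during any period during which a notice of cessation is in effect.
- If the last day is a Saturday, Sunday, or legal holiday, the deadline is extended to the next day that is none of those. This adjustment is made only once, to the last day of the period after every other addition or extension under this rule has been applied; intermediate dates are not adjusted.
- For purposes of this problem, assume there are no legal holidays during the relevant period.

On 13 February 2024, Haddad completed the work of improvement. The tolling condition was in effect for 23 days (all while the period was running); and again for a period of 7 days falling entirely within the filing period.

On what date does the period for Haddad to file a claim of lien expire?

3 months after 13 February 2024 is May 13, 2024.
Tolling adds 23 days: May 13, 2024 + 23 days = June 5, 2024.
Tolling adds 7 days: June 5, 2024 + 7 days = June 12, 2024.
June 12, 2024 is a Wednesday and not a legal holiday, so no extension applies.

June 12, 2024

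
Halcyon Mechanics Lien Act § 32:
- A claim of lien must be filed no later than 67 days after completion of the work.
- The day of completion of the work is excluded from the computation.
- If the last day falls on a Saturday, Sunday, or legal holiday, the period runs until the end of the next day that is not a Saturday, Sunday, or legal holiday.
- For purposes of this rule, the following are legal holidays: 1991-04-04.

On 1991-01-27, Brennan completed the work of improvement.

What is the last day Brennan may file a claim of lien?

April 5, 1991

67 days after 1991-01-27 is April 4, 1991.
April 4, 1991 is a listed holiday. The next qualifying day is April 5, 1991.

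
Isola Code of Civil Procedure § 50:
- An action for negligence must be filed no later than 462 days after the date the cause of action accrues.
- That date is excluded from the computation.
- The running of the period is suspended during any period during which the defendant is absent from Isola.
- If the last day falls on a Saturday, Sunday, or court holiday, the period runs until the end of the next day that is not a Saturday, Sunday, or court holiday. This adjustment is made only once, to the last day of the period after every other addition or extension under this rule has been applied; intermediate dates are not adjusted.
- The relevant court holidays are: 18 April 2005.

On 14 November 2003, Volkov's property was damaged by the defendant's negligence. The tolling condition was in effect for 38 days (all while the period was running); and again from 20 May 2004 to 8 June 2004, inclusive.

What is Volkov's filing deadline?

462 days after 14 November 2003 is February 18, 2005.
Tolling adds 38 days: February 18, 2005 + 38 days = March 28, 2005.
From May 20, 2004 through June 8, 2004 inclusive is 20 days; tolling adds 20 days: March 28, 2005 + 20 days = April 17, 2005.
April 17, 2005 is Sunday; April 18, 2005 is a listed holiday. The next qualifying day is April 19, 2005.

April 19, 2005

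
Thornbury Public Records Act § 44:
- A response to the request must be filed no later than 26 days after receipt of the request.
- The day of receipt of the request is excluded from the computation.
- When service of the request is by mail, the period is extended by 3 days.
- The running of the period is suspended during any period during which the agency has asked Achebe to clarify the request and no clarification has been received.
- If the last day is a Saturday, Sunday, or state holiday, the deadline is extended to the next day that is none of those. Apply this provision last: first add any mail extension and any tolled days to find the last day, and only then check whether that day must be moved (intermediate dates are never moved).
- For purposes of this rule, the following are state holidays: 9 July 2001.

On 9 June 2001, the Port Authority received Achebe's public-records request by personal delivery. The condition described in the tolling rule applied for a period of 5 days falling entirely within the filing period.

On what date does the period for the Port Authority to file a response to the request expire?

July 10, 2001

26 days after 9 June 2001 is July 5, 2001.
Service was not by mail, so no mail extension applies.
Tolling adds 5 days: July 5, 2001 + 5 days = July 10, 2001.
July 10, 2001 is a Tuesday and not a state holiday, so no extension applies.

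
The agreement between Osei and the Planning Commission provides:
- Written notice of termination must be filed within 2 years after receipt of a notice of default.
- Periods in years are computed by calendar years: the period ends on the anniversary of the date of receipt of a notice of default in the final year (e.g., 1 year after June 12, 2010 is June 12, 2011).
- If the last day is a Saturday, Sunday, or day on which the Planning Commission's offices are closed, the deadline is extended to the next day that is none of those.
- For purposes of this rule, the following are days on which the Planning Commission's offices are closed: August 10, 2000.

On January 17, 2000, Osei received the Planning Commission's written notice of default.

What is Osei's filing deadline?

2 years after January 17, 2000 is January 17, 2002.
January 17, 2002 is a Thursday and not a day on which the Planning Commission's offices are closed, so no extension applies.

January 17, 2002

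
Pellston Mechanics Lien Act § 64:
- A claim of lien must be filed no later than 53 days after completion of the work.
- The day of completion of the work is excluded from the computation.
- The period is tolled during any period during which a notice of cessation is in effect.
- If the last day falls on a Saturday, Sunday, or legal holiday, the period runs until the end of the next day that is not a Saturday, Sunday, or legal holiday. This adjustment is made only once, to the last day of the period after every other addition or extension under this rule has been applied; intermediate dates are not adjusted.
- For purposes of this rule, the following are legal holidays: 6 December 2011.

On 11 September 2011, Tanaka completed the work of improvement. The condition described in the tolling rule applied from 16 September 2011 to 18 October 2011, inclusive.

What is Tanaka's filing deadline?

53 days after 11 September 2011 is November 3, 2011.
From September 16, 2011 through October 18, 2011 inclusive is 33 days; tolling adds 33 days: November 3, 2011 + 33 days = December 6, 2011.
December 6, 2011 is a listed holiday. The next qualifying day is December 7, 2011.

December 7, 2011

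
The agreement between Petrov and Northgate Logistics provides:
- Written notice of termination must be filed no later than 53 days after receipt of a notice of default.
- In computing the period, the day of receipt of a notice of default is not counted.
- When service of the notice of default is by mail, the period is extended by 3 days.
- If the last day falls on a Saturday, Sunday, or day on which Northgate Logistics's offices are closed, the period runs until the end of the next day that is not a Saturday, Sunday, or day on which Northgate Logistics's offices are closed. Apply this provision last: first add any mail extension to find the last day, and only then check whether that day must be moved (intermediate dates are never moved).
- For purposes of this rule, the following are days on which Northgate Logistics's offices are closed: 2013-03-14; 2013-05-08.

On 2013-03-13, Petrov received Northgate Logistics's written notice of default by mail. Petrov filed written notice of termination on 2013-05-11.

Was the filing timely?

No

53 days after 2013-03-13 is May 5, 2013.
Service was by mail, adding 3 days: May 5, 2013 + 3 days = May 8, 2013.
May 8, 2013 is a listed holiday. The next qualifying day is May 9, 2013.
The deadline is May 9, 2013; the filing on May 11, 2013 is after that date.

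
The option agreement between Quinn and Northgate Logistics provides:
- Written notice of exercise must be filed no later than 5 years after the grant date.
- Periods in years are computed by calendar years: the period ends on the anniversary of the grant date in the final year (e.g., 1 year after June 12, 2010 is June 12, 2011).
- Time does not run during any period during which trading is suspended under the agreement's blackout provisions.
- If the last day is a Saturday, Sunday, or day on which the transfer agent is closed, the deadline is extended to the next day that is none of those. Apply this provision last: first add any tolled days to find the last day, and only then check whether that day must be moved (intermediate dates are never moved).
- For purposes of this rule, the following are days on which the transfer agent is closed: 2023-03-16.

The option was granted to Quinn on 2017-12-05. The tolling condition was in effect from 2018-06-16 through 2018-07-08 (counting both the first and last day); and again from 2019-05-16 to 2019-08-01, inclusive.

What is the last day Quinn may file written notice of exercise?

March 17, 2023

5 years after 2017-12-05 is December 5, 2022.
From June 16, 2018 through July 8, 2018 inclusive is 23 days; tolling adds 23 days: December 5, 2022 + 23 days = December 28, 2022.
From May 16, 2019 through August 1, 2019 inclusive is 78 days; tolling adds 78 days: December 28, 2022 + 78 days = March 16, 2023.
March 16, 2023 is a listed holiday. The next qualifying day is March 17, 2023.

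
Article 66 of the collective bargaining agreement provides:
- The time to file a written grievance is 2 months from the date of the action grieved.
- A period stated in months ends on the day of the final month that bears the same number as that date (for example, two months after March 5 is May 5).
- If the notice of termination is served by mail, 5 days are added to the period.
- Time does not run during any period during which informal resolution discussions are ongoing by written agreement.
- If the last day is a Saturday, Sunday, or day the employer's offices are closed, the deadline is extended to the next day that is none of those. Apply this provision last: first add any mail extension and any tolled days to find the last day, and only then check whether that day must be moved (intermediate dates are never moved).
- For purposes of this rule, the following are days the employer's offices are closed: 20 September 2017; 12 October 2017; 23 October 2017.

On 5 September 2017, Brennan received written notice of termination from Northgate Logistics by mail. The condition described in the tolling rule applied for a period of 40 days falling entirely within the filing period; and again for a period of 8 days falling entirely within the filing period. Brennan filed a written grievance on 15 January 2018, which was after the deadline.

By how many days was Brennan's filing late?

2 months after 5 September 2017 is November 5, 2017.
Service was by mail, adding 5 days: November 5, 2017 + 5 days = November 10, 2017.
Tolling adds 40 days: November 10, 2017 + 40 days = December 20, 2017.
Tolling adds 8 days: December 20, 2017 + 8 days = December 28, 2017.
December 28, 2017 is a Thursday and not a day the employer's offices are closed, so no extension applies.
The deadline is December 28, 2017; from December 28, 2017 to January 15, 2018 is 18 days.

18 days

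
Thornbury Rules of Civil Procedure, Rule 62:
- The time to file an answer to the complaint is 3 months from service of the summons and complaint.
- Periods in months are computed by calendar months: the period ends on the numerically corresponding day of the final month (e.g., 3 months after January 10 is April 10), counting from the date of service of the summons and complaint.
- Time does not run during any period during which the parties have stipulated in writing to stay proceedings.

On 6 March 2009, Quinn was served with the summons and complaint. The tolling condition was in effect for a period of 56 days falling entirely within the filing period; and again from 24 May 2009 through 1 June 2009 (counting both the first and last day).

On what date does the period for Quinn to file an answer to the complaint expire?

3 months after 6 March 2009 is June 6, 2009.
Tolling adds 56 days: June 6, 2009 + 56 days = August 1, 2009.
From May 24, 2009 through June 1, 2009 inclusive is 9 days; tolling adds 9 days: August 1, 2009 + 9 days = August 10, 2009.

August 10, 2009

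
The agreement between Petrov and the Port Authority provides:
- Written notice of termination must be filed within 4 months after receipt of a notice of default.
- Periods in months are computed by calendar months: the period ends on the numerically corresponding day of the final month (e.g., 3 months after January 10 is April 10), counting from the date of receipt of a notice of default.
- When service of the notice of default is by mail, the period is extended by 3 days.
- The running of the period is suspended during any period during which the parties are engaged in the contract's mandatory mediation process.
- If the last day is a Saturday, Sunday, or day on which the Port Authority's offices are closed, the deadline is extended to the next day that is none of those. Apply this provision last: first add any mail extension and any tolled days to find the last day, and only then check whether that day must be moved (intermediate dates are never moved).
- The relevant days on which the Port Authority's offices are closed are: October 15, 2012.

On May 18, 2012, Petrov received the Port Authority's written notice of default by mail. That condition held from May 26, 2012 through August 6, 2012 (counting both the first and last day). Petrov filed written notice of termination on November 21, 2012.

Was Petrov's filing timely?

Yes

4 months after May 18, 2012 is September 18, 2012.
Service was by mail, adding 3 days: September 18, 2012 + 3 days = September 21, 2012.
From May 26, 2012 through August 6, 2012 inclusive is 73 days; tolling adds 73 days: September 21, 2012 + 73 days = December 3, 2012.
December 3, 2012 is a Monday and not a day on which the Port Authority's offices are closed, so no extension applies.
The deadline is December 3, 2012; the filing on November 21, 2012 is on or before that date.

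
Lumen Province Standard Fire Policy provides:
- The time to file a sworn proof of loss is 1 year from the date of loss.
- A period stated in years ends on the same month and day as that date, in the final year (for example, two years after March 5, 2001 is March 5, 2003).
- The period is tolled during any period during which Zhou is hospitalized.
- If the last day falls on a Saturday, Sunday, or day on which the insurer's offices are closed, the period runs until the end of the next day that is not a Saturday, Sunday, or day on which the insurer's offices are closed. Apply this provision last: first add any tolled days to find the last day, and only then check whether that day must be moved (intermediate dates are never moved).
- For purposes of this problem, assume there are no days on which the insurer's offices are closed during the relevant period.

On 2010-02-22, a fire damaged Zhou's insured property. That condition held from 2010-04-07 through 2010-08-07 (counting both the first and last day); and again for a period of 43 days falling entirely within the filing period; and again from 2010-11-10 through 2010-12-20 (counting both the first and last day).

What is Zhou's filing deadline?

September 19, 2011

1 year after 2010-02-22 is February 22, 2011.
From April 7, 2010 through August 7, 2010 inclusive is 123 days; tolling adds 123 days: February 22, 2011 + 123 days = June 25, 2011.
Tolling adds 43 days: June 25, 2011 + 43 days = August 7, 2011.
From November 10, 2010 through December 20, 2010 inclusive is 41 days; tolling adds 41 days: August 7, 2011 + 41 days = September 17, 2011.
September 17, 2011 is Saturday; September 18, 2011 is Sunday. The next qualifying day is September 19, 2011.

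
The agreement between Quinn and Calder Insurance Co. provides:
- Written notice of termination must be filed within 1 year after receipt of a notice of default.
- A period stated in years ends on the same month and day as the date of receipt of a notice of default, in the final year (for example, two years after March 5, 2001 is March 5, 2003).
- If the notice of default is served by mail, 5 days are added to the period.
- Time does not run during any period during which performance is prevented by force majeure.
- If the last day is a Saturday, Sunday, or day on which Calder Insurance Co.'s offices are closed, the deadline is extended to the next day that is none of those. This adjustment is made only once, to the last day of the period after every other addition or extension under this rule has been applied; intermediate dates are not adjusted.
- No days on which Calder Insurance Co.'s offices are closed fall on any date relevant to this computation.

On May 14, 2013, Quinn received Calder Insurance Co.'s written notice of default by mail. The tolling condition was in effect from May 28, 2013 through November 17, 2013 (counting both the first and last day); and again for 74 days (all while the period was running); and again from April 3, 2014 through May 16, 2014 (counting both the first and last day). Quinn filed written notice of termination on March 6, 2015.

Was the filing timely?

1 year after May 14, 2013 is May 14, 2014.
Service was by mail, adding 5 days: May 14, 2014 + 5 days = May 19, 2014.
From May 28, 2013 through November 17, 2013 inclusive is 174 days; tolling adds 174 days: May 19, 2014 + 174 days = November 9, 2014.
Tolling adds 74 days: November 9, 2014 + 74 days = January 22, 2015.
From April 3, 2014 through May 16, 2014 inclusive is 44 days; tolling adds 44 days: January 22, 2015 + 44 days = March 7, 2015.
March 7, 2015 is Saturday; March 8, 2015 is Sunday. The next qualifying day is March 9, 2015.
The deadline is March 9, 2015; the filing on March 6, 2015 is on or before that date.

Yes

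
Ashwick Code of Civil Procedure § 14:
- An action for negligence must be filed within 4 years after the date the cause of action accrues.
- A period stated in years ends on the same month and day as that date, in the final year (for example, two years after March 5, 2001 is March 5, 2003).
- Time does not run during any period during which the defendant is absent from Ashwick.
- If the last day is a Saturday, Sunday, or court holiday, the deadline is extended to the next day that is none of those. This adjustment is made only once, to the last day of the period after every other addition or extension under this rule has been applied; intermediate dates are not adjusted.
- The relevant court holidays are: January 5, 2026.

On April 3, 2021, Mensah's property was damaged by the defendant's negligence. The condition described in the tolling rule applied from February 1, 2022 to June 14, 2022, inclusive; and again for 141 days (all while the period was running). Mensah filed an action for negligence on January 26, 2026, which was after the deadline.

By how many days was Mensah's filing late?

20 days

4 years after April 3, 2021 is April 3, 2025.
From February 1, 2022 through June 14, 2022 inclusive is 134 days; tolling adds 134 days: April 3, 2025 + 134 days = August 15, 2025.
Tolling adds 141 days: August 15, 2025 + 141 days = January 3, 2026.
January 3, 2026 is Saturday; January 4, 2026 is Sunday; January 5, 2026 is a listed holiday. The next qualifying day is January 6, 2026.
The deadline is January 6, 2026; from January 6, 2026 to January 26, 2026 is 20 days.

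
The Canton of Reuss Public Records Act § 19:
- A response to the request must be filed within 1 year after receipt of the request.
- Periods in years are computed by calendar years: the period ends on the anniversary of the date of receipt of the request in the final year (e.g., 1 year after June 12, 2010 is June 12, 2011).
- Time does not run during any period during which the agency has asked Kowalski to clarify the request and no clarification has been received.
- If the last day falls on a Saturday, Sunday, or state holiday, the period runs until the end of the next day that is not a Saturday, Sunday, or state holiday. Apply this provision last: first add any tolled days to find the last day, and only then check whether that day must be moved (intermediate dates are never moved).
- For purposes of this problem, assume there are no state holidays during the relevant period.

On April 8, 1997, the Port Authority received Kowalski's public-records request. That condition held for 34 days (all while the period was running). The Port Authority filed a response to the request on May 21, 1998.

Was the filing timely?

No

1 year after April 8, 1997 is April 8, 1998.
Tolling adds 34 days: April 8, 1998 + 34 days = May 12, 1998.
May 12, 1998 is a Tuesday and not a state holiday, so no extension applies.
The deadline is May 12, 1998; the filing on May 21, 1998 is after that date.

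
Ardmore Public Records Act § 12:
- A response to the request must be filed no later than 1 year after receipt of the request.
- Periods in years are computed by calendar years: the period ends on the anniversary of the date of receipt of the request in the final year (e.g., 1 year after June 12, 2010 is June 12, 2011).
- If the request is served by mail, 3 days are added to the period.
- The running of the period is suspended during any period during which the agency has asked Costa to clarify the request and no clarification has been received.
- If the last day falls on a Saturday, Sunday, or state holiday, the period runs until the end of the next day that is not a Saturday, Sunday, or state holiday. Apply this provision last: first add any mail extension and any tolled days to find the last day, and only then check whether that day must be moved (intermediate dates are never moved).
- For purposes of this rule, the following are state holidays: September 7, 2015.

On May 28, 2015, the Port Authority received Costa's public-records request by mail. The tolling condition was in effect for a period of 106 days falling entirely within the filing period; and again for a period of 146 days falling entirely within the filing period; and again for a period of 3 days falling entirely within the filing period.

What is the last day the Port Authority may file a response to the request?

February 10, 2017

1 year after May 28, 2015 is May 28, 2016.
Service was by mail, adding 3 days: May 28, 2016 + 3 days = May 31, 2016.
Tolling adds 106 days: May 31, 2016 + 106 days = September 14, 2016.
Tolling adds 146 days: September 14, 2016 + 146 days = February 7, 2017.
Tolling adds 3 days: February 7, 2017 + 3 days = February 10, 2017.
February 10, 2017 is a Friday and not a state holiday, so no extension applies.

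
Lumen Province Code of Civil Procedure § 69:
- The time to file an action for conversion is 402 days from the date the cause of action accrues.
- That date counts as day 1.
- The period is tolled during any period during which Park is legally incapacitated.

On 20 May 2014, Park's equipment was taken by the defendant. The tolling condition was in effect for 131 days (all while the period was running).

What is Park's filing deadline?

Counting 20 May 2014 as day 1, day 402 is June 25, 2015.
Tolling adds 131 days: June 25, 2015 + 131 days = November 3, 2015.

November 3, 2015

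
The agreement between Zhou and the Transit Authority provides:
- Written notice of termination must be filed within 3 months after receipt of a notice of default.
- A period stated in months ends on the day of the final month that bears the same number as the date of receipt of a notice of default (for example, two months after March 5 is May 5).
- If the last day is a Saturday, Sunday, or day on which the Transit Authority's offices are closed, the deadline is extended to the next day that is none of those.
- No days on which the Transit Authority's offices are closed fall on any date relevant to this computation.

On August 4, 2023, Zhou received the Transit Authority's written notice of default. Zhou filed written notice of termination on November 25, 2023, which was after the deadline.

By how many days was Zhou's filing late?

19 days

3 months after August 4, 2023 is November 4, 2023.
November 4, 2023 is Saturday; November 5, 2023 is Sunday. The next qualifying day is November 6, 2023.
The deadline is November 6, 2023; from November 6, 2023 to November 25, 2023 is 19 days.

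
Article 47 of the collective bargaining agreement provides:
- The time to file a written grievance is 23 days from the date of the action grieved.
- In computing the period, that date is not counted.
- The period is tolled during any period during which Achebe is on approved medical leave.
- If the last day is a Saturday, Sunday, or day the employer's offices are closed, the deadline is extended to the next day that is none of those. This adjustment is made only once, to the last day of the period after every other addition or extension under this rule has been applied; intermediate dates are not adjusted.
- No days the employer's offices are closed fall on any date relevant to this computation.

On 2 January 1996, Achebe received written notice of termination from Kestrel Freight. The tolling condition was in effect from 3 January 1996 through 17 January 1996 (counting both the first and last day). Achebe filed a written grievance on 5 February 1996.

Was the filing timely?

Yes

23 days after 2 January 1996 is January 25, 1996.
From January 3, 1996 through January 17, 1996 inclusive is 15 days; tolling adds 15 days: January 25, 1996 + 15 days = February 9, 1996.
February 9, 1996 is a Friday and not a day the employer's offices are closed, so no extension applies.
The deadline is February 9, 1996; the filing on February 5, 1996 is on or before that date.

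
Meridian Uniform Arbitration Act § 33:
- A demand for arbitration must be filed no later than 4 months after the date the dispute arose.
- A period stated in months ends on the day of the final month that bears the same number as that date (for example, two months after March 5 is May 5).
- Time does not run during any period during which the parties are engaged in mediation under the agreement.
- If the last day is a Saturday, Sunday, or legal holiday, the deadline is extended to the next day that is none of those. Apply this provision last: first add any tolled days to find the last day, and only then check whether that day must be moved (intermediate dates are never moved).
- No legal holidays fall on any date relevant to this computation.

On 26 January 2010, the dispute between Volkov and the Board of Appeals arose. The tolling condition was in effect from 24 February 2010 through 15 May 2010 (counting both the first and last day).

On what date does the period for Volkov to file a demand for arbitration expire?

August 16, 2010

4 months after 26 January 2010 is May 26, 2010.
From February 24, 2010 through May 15, 2010 inclusive is 81 days; tolling adds 81 days: May 26, 2010 + 81 days = August 15, 2010.
August 15, 2010 is Sunday. The next qualifying day is August 16, 2010.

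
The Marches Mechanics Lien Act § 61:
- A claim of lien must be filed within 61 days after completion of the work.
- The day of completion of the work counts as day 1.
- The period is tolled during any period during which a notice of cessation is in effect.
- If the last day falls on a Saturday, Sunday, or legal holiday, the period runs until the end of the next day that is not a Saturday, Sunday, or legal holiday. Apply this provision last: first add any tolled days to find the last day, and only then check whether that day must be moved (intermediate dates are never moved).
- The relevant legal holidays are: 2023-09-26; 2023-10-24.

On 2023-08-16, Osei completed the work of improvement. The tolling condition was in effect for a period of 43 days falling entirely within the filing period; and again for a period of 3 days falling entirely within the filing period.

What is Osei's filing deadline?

Counting 2023-08-16 as day 1, day 61 is October 15, 2023.
Tolling adds 43 days: October 15, 2023 + 43 days = November 27, 2023.
Tolling adds 3 days: November 27, 2023 + 3 days = November 30, 2023.
November 30, 2023 is a Thursday and not a legal holiday, so no extension applies.

November 30, 2023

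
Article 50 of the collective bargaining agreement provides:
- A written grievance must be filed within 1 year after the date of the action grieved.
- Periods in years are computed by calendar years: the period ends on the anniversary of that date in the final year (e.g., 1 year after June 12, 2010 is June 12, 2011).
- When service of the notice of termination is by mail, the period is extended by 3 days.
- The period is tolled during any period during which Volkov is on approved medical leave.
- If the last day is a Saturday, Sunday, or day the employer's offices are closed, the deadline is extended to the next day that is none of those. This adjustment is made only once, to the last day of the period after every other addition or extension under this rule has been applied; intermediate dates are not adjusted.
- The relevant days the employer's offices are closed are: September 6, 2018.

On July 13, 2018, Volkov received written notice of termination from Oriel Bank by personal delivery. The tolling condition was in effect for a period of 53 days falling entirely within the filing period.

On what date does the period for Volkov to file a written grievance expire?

September 4, 2019

1 year after July 13, 2018 is July 13, 2019.
Service was not by mail, so no mail extension applies.
Tolling adds 53 days: July 13, 2019 + 53 days = September 4, 2019.
September 4, 2019 is a Wednesday and not a day the employer's offices are closed, so no extension applies.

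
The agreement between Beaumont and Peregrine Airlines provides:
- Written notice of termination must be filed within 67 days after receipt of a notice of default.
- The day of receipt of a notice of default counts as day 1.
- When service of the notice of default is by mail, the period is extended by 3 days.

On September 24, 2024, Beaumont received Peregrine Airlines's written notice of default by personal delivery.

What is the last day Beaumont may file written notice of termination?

Counting September 24, 2024 as day 1, day 67 is November 29, 2024.
Service was not by mail, so no mail extension applies.

November 29, 2024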